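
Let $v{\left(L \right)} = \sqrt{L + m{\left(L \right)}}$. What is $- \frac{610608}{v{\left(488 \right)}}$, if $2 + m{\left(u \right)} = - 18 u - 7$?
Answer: $\frac{610608 i \sqrt{8305}}{8305} \approx 6700.3 i$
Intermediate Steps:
$m{\left(u \right)} = -9 - 18 u$ ($m{\left(u \right)} = -2 - \left(7 + 18 u\right) = -9 - 18 u$)
$v{\left(L \right)} = \sqrt{-9 - 17 L}$ ($v{\left(L \right)} = \sqrt{L - \left(9 + 18 L\right)} = \sqrt{-9 - 17 L}$)
$- \frac{610608}{v{\left(488 \right)}} = - \frac{610608}{\sqrt{-9 - 8296}} = - \frac{610608}{\sqrt{-8305}} = - \frac{610608}{i \sqrt{8305}} = - 610608 \left(- \frac{i \sqrt{8305}}{8305}\right) = \frac{610608 i \sqrt{8305}}{8305}$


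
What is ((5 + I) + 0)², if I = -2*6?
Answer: 49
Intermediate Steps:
I = -12
((5 + I) + 0)² = ((5 - 12) + 0)² = (-7 + 0)² = (-7)² = 49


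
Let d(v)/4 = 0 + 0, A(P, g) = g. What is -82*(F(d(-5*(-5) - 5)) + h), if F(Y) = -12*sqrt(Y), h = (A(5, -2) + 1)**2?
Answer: -82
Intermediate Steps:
h = 1 (h = (-2 + 1)**2 = (-1)**2 = 1)
d(v) = 0 (d(v) = 4*(0 + 0) = 4*0 = 0)
-82*(F(d(-5*(-5) - 5)) + h) = -82*(-12*sqrt(0) + 1) = -82*(-12*0 + 1) = -82*(0 + 1) = -82*1 = -82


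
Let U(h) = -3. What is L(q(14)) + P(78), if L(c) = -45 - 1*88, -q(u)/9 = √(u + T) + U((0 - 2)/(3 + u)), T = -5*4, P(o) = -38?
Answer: -171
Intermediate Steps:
T = -20
q(u) = 27 - 9*√(-20 + u) (q(u) = -9*(√(u - 20) - 3) = -9*(√(-20 + u) - 3) = -9*(-3 + √(-20 + u)) = 27 - 9*√(-20 + u))
L(c) = -133 (L(c) = -45 - 88 = -133)
L(q(14)) + P(78) = -133 - 38 = -171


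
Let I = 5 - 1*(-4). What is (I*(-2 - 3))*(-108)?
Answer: 4860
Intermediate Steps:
I = 9 (I = 5 + 4 = 9)
(I*(-2 - 3))*(-108) = (9*(-2 - 3))*(-108) = (9*(-5))*(-108) = -45*(-108) = 4860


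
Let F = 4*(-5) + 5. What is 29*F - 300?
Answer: -735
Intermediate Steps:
F = -15 (F = -20 + 5 = -15)
29*F - 300 = 29*(-15) - 300 = -435 - 300 = -735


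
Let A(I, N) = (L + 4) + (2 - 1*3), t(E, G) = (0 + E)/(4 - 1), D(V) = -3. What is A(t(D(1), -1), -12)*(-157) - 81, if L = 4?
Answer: -1180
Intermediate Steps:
t(E, G) = E/3
A(I, N) = 7 (A(I, N) = (4 + 4) + (2 - 1*3) = 8 + (2 - 3) = 8 - 1 = 7)
A(t(D(1), -1), -12)*(-157) - 81 = 7*(-157) - 81 = -1099 - 81 = -1180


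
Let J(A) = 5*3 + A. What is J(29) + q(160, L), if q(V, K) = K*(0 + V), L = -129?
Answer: -20596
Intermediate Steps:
q(V, K) = K*V
J(A) = 15 + A
J(29) + q(160, L) = (15 + 29) - 129*160 = 44 - 20640 = -20596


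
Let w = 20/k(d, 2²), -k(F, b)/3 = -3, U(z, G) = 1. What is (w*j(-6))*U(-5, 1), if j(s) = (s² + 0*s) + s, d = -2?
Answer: 200/3 ≈ 66.667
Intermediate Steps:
j(s) = s + s² (j(s) = (s² + 0) + s = s² + s = s + s²)
k(F, b) = 9 (k(F, b) = -3*(-3) = 9)
w = 20/9 ≈ 2.2222
(w*j(-6))*U(-5, 1) = (20*(-6*(1 - 6))/9)*1 = (20*(-6*(-5))/9)*1 = ((20/9)*30)*1 = (200/3)*1 = 200/3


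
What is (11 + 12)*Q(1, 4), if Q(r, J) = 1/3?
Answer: 23/3 ≈ 7.6667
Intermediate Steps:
Q(r, J) = ⅓
(11 + 12)*Q(1, 4) = (11 + 12)*(⅓) = 23*(⅓) = 23/3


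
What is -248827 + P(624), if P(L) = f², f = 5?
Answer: -248802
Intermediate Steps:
P(L) = 25 (P(L) = 5² = 25)
-248827 + P(624) = -248827 + 25 = -248802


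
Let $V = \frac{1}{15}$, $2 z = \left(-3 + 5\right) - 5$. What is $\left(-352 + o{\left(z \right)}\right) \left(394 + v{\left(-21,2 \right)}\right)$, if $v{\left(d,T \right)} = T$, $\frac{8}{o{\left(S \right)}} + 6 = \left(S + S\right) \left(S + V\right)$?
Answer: $- \frac{2401344}{17} \approx -1.4126 \cdot 10^{5}$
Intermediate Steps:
$z = - \frac{3}{2}$ ($z = \frac{\left(-3 + 5\right) - 5}{2} = \frac{2 - 5}{2} = \frac{1}{2} \left(-3\right) = - \frac{3}{2} \approx -1.5$)
$V = \frac{1}{15} \approx 0.066667$
$o{\left(S \right)} = \frac{8}{-6 + 2 S \left(\frac{1}{15} + S\right)}$ ($o{\left(S \right)} = \frac{8}{-6 + \left(S + S\right) \left(S + \frac{1}{15}\right)} = \frac{8}{-6 + 2 S \left(\frac{1}{15} + S\right)}$)
$\left(-352 + o{\left(z \right)}\right) \left(394 + v{\left(-21,2 \right)}\right) = \left(-352 + \frac{60}{-45 - \frac{3}{2} + 15 \left(- \frac{3}{2}\right)^{2}}\right) \left(394 + 2\right) = \left(-352 + \frac{60}{-45 - \frac{3}{2} + 15 \cdot \frac{9}{4}}\right) 396 = \left(-352 + \frac{60}{-45 - \frac{3}{2} + \frac{135}{4}}\right) 396 = \left(-352 + \frac{60}{- \frac{51}{4}}\right) 396 = \left(-352 + 60 \left(- \frac{4}{51}\right)\right) 396 = \left(-352 - \frac{80}{17}\right) 396 = \left(- \frac{6064}{17}\right) 396 = - \frac{2401344}{17}$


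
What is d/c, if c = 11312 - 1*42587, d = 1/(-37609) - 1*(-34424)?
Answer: -258930443/235244295 ≈ -1.1007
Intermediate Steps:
d = 1294652215/37609 (d = -1/37609 + 34424 = 1294652215/37609 ≈ 34424.)
c = -31275 (c = 11312 - 42587 = -31275)
d/c = (1294652215/37609)/(-31275) = (1294652215/37609)*(-1/31275) = -258930443/235244295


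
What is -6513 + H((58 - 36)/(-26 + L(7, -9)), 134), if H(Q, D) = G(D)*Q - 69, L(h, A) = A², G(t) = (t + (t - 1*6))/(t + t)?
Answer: -2204839/335 ≈ -6581.6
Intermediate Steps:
G(t) = (-6 + 2*t)/(2*t) (G(t) = (t + (t - 6))/((2*t)) = (t + (-6 + t))*(1/(2*t)) = (-6 + 2*t)*(1/(2*t)) = (-6 + 2*t)/(2*t))
H(Q, D) = -69 + Q*(-3 + D)/D (H(Q, D) = ((-3 + D)/D)*Q - 69 = Q*(-3 + D)/D - 69 = -69 + Q*(-3 + D)/D)
-6513 + H((58 - 36)/(-26 + L(7, -9)), 134) = -6513 + (-69 + (58 - 36)/(-26 + (-9)²) - 3*(58 - 36)/(-26 + (-9)²)/134) = -6513 + (-69 + 22/(-26 + 81) - 3*22/(-26 + 81)*1/134) = -6513 + (-69 + 22/55 - 3*22/55*1/134) = -6513 + (-69 + 22*(1/55) - 3*22*(1/55)*1/134) = -6513 + (-69 + ⅖ - 3*⅖*1/134) = -6513 + (-69 + ⅖ - 3/335) = -6513 - 22984/335 = -2204839/335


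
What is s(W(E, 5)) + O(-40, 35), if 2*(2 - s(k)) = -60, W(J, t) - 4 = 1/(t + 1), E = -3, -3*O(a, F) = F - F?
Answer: 32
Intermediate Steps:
O(a, F) = 0 (O(a, F) = -(F - F)/3 = -⅓*0 = 0)
W(J, t) = 4 + 1/(1 + t) (W(J, t) = 4 + 1/(t + 1) = 4 + 1/(1 + t))
s(k) = 32 (s(k) = 2 - ½*(-60) = 2 + 30 = 32)
s(W(E, 5)) + O(-40, 35) = 32 + 0 = 32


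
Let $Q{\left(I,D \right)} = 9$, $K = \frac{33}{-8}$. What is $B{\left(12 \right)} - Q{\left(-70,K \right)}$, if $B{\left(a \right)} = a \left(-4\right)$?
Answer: $-57$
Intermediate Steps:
$K = - \frac{33}{8}$ ($K = 33 \left(- \frac{1}{8}\right) = - \frac{33}{8} \approx -4.125$)
$B{\left(a \right)} = - 4 a$
$B{\left(12 \right)} - Q{\left(-70,K \right)} = \left(-4\right) 12 - 9 = -48 - 9 = -57$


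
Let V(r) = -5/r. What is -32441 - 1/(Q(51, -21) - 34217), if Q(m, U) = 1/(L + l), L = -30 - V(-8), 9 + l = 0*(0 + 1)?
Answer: -351880941160/10846797 ≈ -32441.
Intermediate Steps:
l = -9 (l = -9 + 0*(0 + 1) = -9 + 0*1 = -9 + 0 = -9)
L = -245/8 (L = -30 - (-5)/(-8) = -30 - (-5)*(-1)/8 = -30 - 1*5/8 = -30 - 5/8 = -245/8 ≈ -30.625)
Q(m, U) = -8/317 (Q(m, U) = 1/(-245/8 - 9) = 1/(-317/8) = -8/317)
-32441 - 1/(Q(51, -21) - 34217) = -32441 - 1/(-8/317 - 34217) = -32441 - 1/(-10846797/317) = -32441 - 1*(-317/10846797) = -32441 + 317/10846797 = -351880941160/10846797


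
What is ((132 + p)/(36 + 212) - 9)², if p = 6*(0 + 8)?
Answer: 263169/3844 ≈ 68.462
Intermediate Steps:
p = 48 (p = 6*8 = 48)
((132 + p)/(36 + 212) - 9)² = ((132 + 48)/(36 + 212) - 9)² = (180/248 - 9)² = (180*(1/248) - 9)² = (45/62 - 9)² = (-513/62)² = 263169/3844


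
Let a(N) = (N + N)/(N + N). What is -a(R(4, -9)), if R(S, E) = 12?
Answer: -1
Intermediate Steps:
a(N) = 1 (a(N) = (2*N)/((2*N)) = (2*N)*(1/(2*N)) = 1)
-a(R(4, -9)) = -1*1 = -1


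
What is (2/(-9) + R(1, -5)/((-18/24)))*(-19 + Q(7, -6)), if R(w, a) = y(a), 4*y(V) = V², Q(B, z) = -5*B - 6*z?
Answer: 154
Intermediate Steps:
Q(B, z) = -6*z - 5*B
y(V) = V²/4
R(w, a) = a²/4
(2/(-9) + R(1, -5)/((-18/24)))*(-19 + Q(7, -6)) = (2/(-9) + ((¼)*(-5)²)/((-18/24)))*(-19 + (-6*(-6) - 5*7)) = (2*(-⅑) + ((¼)*25)/((-18*1/24)))*(-19 + (36 - 35)) = (-2/9 + 25/(4*(-¾)))*(-19 + 1) = (-2/9 + (25/4)*(-4/3))*(-18) = (-2/9 - 25/3)*(-18) = -77/9*(-18) = 154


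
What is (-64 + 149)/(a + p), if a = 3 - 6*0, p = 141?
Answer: 85/144 ≈ 0.59028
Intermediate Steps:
a = 3 (a = 3 + 0 = 3)
(-64 + 149)/(a + p) = (-64 + 149)/(3 + 141) = 85/144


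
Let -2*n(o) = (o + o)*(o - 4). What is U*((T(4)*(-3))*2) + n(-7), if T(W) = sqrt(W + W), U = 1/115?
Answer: -77 - 12*sqrt(2)/115 ≈ -77.148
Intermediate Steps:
U = 1/115 ≈ 0.0086956
T(W) = sqrt(2)*sqrt(W) (T(W) = sqrt(2*W) = sqrt(2)*sqrt(W))
n(o) = -o*(-4 + o) (n(o) = -(o + o)*(o - 4)/2 = -2*o*(-4 + o)/2 = -o*(-4 + o))
U*((T(4)*(-3))*2) + n(-7) = (((sqrt(2)*sqrt(4))*(-3))*2)/115 - 7*(4 - 1*(-7)) = (((sqrt(2)*2)*(-3))*2)/115 - 7*(4 + 7) = (((2*sqrt(2))*(-3))*2)/115 - 7*11 = (-6*sqrt(2)*2)/115 - 77 = (-12*sqrt(2))/115 - 77 = -12*sqrt(2)/115 - 77 = -77 - 12*sqrt(2)/115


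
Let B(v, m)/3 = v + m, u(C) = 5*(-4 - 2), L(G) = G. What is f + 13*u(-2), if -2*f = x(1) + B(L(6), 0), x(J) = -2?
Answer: -398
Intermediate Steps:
u(C) = -30 (u(C) = 5*(-6) = -30)
B(v, m) = 3*m + 3*v (B(v, m) = 3*(v + m) = 3*(m + v) = 3*m + 3*v)
f = -8 (f = -(-2 + (3*0 + 3*6))/2 = -(-2 + (0 + 18))/2 = -(-2 + 18)/2 = -½*16 = -8)
f + 13*u(-2) = -8 + 13*(-30) = -8 - 390 = -398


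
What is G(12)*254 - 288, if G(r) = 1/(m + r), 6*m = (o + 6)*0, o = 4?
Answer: -1601/6 ≈ -266.83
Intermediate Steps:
m = 0 (m = ((4 + 6)*0)/6 = (10*0)/6 = (1/6)*0 = 0)
G(r) = 1/r (G(r) = 1/(0 + r) = 1/r)
G(12)*254 - 288 = 254/12 - 288 = (1/12)*254 - 288 = 127/6 - 288 = -1601/6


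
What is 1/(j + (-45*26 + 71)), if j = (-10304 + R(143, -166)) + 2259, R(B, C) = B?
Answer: -1/9001 ≈ -0.00011110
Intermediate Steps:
j = -7902 (j = (-10304 + 143) + 2259 = -10161 + 2259 = -7902)
1/(j + (-45*26 + 71)) = 1/(-7902 + (-45*26 + 71)) = 1/(-7902 + (-1170 + 71)) = 1/(-7902 - 1099) = 1/(-9001) = -1/9001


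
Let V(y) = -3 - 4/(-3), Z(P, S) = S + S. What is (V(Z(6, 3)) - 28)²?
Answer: 7921/9 ≈ 880.11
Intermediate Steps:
Z(P, S) = 2*S
V(y) = -5/3 (V(y) = -3 - 4*(-⅓) = -3 + 4/3 = -5/3)
(V(Z(6, 3)) - 28)² = (-5/3 - 28)² = (-89/3)² = 7921/9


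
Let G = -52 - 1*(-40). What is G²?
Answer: 144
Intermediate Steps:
G = -12 (G = -52 + 40 = -12)
G² = (-12)² = 144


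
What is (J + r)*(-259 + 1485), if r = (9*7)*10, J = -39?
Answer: 724566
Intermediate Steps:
r = 630 (r = 63*10 = 630)
(J + r)*(-259 + 1485) = (-39 + 630)*(-259 + 1485) = 591*1226 = 724566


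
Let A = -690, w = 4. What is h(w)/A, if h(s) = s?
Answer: -2/345 ≈ -0.0057971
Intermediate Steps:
h(w)/A = 4/(-690) = 4*(-1/690) = -2/345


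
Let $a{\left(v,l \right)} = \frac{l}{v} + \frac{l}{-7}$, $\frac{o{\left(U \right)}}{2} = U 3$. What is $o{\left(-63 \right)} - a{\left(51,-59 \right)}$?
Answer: $- \frac{137542}{357} \approx -385.27$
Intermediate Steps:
$o{\left(U \right)} = 6 U$ ($o{\left(U \right)} = 2 U 3 = 2 \cdot 3 U = 6 U$)
$a{\left(v,l \right)} = - \frac{l}{7} + \frac{l}{v}$ ($a{\left(v,l \right)} = \frac{l}{v} + l \left(- \frac{1}{7}\right) = \frac{l}{v} - \frac{l}{7} = - \frac{l}{7} + \frac{l}{v}$)
$o{\left(-63 \right)} - a{\left(51,-59 \right)} = 6 \left(-63\right) - \left(\left(- \frac{1}{7}\right) \left(-59\right) - \frac{59}{51}\right) = -378 - \left(\frac{59}{7} - \frac{59}{51}\right) = -378 - \frac{2596}{357} = - \frac{137542}{357}$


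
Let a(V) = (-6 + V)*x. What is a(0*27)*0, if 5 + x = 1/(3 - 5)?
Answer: 0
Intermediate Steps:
x = -11/2 (x = -5 + 1/(3 - 5) = -5 + 1/(-2) = -5 - ½ = -11/2 ≈ -5.5000)
a(V) = 33 - 11*V/2 (a(V) = (-6 + V)*(-11/2) = 33 - 11*V/2)
a(0*27)*0 = (33 - 0*27)*0 = (33 - 11/2*0)*0 = (33 + 0)*0 = 33*0 = 0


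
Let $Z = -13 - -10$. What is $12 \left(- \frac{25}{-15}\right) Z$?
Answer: $-60$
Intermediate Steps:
$Z = -3$ ($Z = -13 + 10 = -3$)
$12 \left(- \frac{25}{-15}\right) Z = 12 \left(- \frac{25}{-15}\right) \left(-3\right) = 12 \left(\left(-25\right) \left(- \frac{1}{15}\right)\right) \left(-3\right) = 12 \cdot \frac{5}{3} \left(-3\right) = 20 \left(-3\right) = -60$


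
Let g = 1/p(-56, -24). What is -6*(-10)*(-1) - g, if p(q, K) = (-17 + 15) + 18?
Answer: -961/16 ≈ -60.063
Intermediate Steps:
p(q, K) = 16 (p(q, K) = -2 + 18 = 16)
g = 1/16 ≈ 0.062500
-6*(-10)*(-1) - g = -6*(-10)*(-1) - 1*1/16 = 60*(-1) - 1/16 = -60 - 1/16 = -961/16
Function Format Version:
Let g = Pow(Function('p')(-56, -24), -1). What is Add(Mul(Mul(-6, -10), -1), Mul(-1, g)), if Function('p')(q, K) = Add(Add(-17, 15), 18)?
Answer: Rational(-961, 16) ≈ -60.063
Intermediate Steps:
Function('p')(q, K) = 16 (Function('p')(q, K) = Add(-2, 18) = 16)
g = Rational(1, 16) (g = Pow(16, -1) = Rational(1, 16) ≈ 0.062500)
Add(Mul(Mul(-6, -10), -1), Mul(-1, g)) = Add(Mul(Mul(-6, -10), -1), Mul(-1, Rational(1, 16))) = Add(Mul(60, -1), Rational(-1, 16)) = Add(-60, Rational(-1, 16)) = Rational(-961, 16)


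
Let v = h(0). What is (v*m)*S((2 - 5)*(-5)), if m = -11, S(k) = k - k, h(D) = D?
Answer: 0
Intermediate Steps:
S(k) = 0
v = 0
(v*m)*S((2 - 5)*(-5)) = (0*(-11))*0 = 0*0 = 0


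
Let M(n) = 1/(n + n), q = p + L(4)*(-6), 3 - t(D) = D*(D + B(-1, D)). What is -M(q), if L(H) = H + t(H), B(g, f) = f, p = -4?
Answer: -1/292 ≈ -0.0034247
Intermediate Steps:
t(D) = 3 - 2*D**2 (t(D) = 3 - D*(D + D) = 3 - D*2*D = 3 - 2*D**2)
L(H) = 3 + H - 2*H**2 (L(H) = H + (3 - 2*H**2) = 3 + H - 2*H**2)
q = 146 (q = -4 + (3 + 4 - 2*4**2)*(-6) = -4 + (3 + 4 - 2*16)*(-6) = -4 + (3 + 4 - 32)*(-6) = -4 - 25*(-6) = -4 + 150 = 146)
M(n) = 1/(2*n)
-M(q) = -1/(2*146) = -1*1/292 = -1/292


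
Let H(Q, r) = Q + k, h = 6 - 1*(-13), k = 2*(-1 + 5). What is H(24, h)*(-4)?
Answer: -128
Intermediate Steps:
k = 8 (k = 2*4 = 8)
h = 19 (h = 6 + 13 = 19)
H(Q, r) = 8 + Q (H(Q, r) = Q + 8 = 8 + Q)
H(24, h)*(-4) = (8 + 24)*(-4) = 32*(-4) = -128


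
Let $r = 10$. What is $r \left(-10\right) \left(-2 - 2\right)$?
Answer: $400$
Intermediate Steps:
$r \left(-10\right) \left(-2 - 2\right) = 10 \left(-10\right) \left(-2 - 2\right) = \left(-100\right) \left(-4\right) = 400$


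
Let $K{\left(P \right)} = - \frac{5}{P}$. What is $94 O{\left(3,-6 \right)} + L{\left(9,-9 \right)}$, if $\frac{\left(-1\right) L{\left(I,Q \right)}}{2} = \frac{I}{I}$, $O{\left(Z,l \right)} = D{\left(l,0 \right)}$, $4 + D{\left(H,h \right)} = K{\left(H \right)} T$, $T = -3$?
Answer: $-613$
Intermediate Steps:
$D{\left(H,h \right)} = -4 + \frac{15}{H}$ ($D{\left(H,h \right)} = -4 + - \frac{5}{H} \left(-3\right) = -4 + \frac{15}{H}$)
$O{\left(Z,l \right)} = -4 + \frac{15}{l}$
$L{\left(I,Q \right)} = -2$ ($L{\left(I,Q \right)} = - 2 \frac{I}{I} = \left(-2\right) 1 = -2$)
$94 O{\left(3,-6 \right)} + L{\left(9,-9 \right)} = 94 \left(-4 + \frac{15}{-6}\right) - 2 = 94 \left(-4 + 15 \left(- \frac{1}{6}\right)\right) - 2 = 94 \left(-4 - \frac{5}{2}\right) - 2 = 94 \left(- \frac{13}{2}\right) - 2 = -611 - 2 = -613$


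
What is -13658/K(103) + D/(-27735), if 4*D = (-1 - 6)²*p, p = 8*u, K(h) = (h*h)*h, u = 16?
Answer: -2092200566/30306783345 ≈ -0.069034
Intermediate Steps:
K(h) = h³ (K(h) = h²*h = h³)
p = 128 (p = 8*16 = 128)
D = 1568 (D = ((-1 - 6)²*128)/4 = ((-7)²*128)/4 = (49*128)/4 = (¼)*6272 = 1568)
-13658/K(103) + D/(-27735) = -13658/(103³) + 1568/(-27735) = -13658/1092727 + 1568*(-1/27735) = -13658*1/1092727 - 1568/27735 = -13658/1092727 - 1568/27735 = -2092200566/30306783345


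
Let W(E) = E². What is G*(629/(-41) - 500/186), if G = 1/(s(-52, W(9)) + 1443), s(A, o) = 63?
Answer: -68747/5742378 ≈ -0.011972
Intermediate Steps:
G = 1/1506 (G = 1/(63 + 1443) = 1/1506 ≈ 0.00066401)
G*(629/(-41) - 500/186) = (629/(-41) - 500/186)/1506 = (629*(-1/41) - 500*1/186)/1506 = (-629/41 - 250/93)/1506 = (1/1506)*(-68747/3813) = -68747/5742378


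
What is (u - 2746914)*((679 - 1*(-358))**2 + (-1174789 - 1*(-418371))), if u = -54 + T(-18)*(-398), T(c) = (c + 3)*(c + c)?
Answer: -944697139488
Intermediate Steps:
T(c) = 2*c*(3 + c) (T(c) = (3 + c)*(2*c) = 2*c*(3 + c))
u = -214974 (u = -54 + (2*(-18)*(3 - 18))*(-398) = -54 + (2*(-18)*(-15))*(-398) = -54 + 540*(-398) = -54 - 214920 = -214974)
(u - 2746914)*((679 - 1*(-358))**2 + (-1174789 - 1*(-418371))) = (-214974 - 2746914)*((679 - 1*(-358))**2 + (-1174789 - 1*(-418371))) = -2961888*((679 + 358)**2 + (-1174789 + 418371)) = -2961888*(1037**2 - 756418) = -2961888*(1075369 - 756418) = -2961888*318951 = -944697139488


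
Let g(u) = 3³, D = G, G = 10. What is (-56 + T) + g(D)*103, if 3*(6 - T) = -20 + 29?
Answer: 2728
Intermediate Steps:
D = 10
g(u) = 27
T = 3 (T = 6 - (-20 + 29)/3 = 6 - ⅓*9 = 6 - 3 = 3)
(-56 + T) + g(D)*103 = (-56 + 3) + 27*103 = -53 + 2781 = 2728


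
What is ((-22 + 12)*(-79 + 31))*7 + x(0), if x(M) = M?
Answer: 3360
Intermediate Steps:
((-22 + 12)*(-79 + 31))*7 + x(0) = ((-22 + 12)*(-79 + 31))*7 + 0 = -10*(-48)*7 + 0 = 480*7 + 0 = 3360 + 0 = 3360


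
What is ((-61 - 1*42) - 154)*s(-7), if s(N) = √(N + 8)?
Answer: -257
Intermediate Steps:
s(N) = √(8 + N)
((-61 - 1*42) - 154)*s(-7) = ((-61 - 1*42) - 154)*√(8 - 7) = ((-61 - 42) - 154)*√1 = (-103 - 154)*1 = -257*1 = -257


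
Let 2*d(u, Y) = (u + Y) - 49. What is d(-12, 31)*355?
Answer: -5325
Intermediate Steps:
d(u, Y) = -49/2 + Y/2 + u/2 (d(u, Y) = ((u + Y) - 49)/2 = ((Y + u) - 49)/2 = (-49 + Y + u)/2 = -49/2 + Y/2 + u/2)
d(-12, 31)*355 = (-49/2 + (1/2)*31 + (1/2)*(-12))*355 = (-49/2 + 31/2 - 6)*355 = -15*355 = -5325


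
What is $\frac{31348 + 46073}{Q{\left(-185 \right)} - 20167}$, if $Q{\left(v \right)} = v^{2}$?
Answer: $\frac{25807}{4686} \approx 5.5073$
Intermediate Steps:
$\frac{31348 + 46073}{Q{\left(-185 \right)} - 20167} = \frac{31348 + 46073}{\left(-185\right)^{2} - 20167} = \frac{77421}{34225 - 20167} = \frac{77421}{14058} = 77421 \cdot \frac{1}{14058} = \frac{25807}{4686}$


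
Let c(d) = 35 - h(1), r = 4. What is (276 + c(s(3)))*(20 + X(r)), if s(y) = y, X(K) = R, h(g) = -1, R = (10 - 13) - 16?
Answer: 312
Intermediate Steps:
R = -19 (R = -3 - 16 = -19)
X(K) = -19
c(d) = 36 (c(d) = 35 - 1*(-1) = 35 + 1 = 36)
(276 + c(s(3)))*(20 + X(r)) = (276 + 36)*(20 - 19) = 312*1 = 312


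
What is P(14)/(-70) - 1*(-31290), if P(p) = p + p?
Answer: 156448/5 ≈ 31290.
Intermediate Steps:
P(p) = 2*p
P(14)/(-70) - 1*(-31290) = (2*14)/(-70) - 1*(-31290) = 28*(-1/70) + 31290 = -⅖ + 31290 = 156448/5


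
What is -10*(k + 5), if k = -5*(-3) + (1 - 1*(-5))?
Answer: -260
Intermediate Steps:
k = 21 (k = 15 + (1 + 5) = 15 + 6 = 21)
-10*(k + 5) = -10*(21 + 5) = -10*26 = -260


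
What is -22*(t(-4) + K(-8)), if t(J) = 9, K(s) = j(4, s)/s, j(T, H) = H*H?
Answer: -22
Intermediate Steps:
j(T, H) = H**2
K(s) = s (K(s) = s**2/s = s)
-22*(t(-4) + K(-8)) = -22*(9 - 8) = -22*1 = -22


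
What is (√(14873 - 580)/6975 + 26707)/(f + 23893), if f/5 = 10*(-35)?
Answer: 26707/22143 + √14293/154447425 ≈ 1.2061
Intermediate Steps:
f = -1750 (f = 5*(10*(-35)) = 5*(-350) = -1750)
(√(14873 - 580)/6975 + 26707)/(f + 23893) = (√(14873 - 580)/6975 + 26707)/(-1750 + 23893) = (√14293*(1/6975) + 26707)/22143 = (√14293/6975 + 26707)*(1/22143) = (26707 + √14293/6975)*(1/22143) = 26707/22143 + √14293/154447425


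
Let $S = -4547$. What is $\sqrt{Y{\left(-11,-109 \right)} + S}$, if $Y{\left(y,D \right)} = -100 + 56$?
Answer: $i \sqrt{4591} \approx 67.757 i$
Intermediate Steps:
$Y{\left(y,D \right)} = -44$
$\sqrt{Y{\left(-11,-109 \right)} + S} = \sqrt{-44 - 4547} = \sqrt{-4591} = i \sqrt{4591}$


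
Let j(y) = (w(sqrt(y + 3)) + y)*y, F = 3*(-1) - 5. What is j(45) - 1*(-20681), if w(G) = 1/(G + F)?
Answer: 45367/2 - 45*sqrt(3)/4 ≈ 22664.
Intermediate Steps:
F = -8 (F = -3 - 5 = -8)
w(G) = 1/(-8 + G) (w(G) = 1/(G - 8) = 1/(-8 + G))
j(y) = y*(y + 1/(-8 + sqrt(3 + y))) (j(y) = (1/(-8 + sqrt(y + 3)) + y)*y = (1/(-8 + sqrt(3 + y)) + y)*y = (y + 1/(-8 + sqrt(3 + y)))*y = y*(y + 1/(-8 + sqrt(3 + y))))
j(45) - 1*(-20681) = 45*(45 + 1/(-8 + sqrt(3 + 45))) - 1*(-20681) = 45*(45 + 1/(-8 + sqrt(48))) + 20681 = 45*(45 + 1/(-8 + 4*sqrt(3))) + 20681 = (2025 + 45/(-8 + 4*sqrt(3))) + 20681 = 22706 + 45/(-8 + 4*sqrt(3))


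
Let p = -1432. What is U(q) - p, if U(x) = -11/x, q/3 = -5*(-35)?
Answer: 751789/525 ≈ 1432.0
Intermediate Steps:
q = 525 (q = 3*(-5*(-35)) = 3*175 = 525)
U(q) - p = -11/525 - 1*(-1432) = -11*1/525 + 1432 = -11/525 + 1432 = 751789/525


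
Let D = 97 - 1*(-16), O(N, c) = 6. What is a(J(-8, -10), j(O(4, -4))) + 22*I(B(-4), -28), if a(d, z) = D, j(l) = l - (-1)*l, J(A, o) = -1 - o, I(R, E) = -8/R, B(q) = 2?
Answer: 25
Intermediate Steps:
D = 113 (D = 97 + 16 = 113)
j(l) = 2*l (j(l) = l + l = 2*l)
a(d, z) = 113
a(J(-8, -10), j(O(4, -4))) + 22*I(B(-4), -28) = 113 + 22*(-8/2) = 113 + 22*(-8*½) = 113 + 22*(-4) = 113 - 88 = 25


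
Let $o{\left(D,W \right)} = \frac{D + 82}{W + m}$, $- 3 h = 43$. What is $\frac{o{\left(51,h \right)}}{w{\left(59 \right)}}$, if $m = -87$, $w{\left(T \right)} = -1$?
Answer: $\frac{21}{16} \approx 1.3125$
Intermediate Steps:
$h = - \frac{43}{3}$ ($h = \left(- \frac{1}{3}\right) 43 = - \frac{43}{3} \approx -14.333$)
$o{\left(D,W \right)} = \frac{82 + D}{-87 + W}$ ($o{\left(D,W \right)} = \frac{D + 82}{W - 87} = \frac{82 + D}{-87 + W}$)
$\frac{o{\left(51,h \right)}}{w{\left(59 \right)}} = \frac{\frac{1}{-87 - \frac{43}{3}} \left(82 + 51\right)}{-1} = \frac{1}{- \frac{304}{3}} \cdot 133 \left(-1\right) = \left(- \frac{3}{304}\right) 133 \left(-1\right) = \left(- \frac{21}{16}\right) \left(-1\right) = \frac{21}{16}$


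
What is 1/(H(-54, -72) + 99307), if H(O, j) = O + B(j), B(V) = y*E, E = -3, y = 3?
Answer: 1/99244 ≈ 1.0076e-5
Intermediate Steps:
B(V) = -9 (B(V) = 3*(-3) = -9)
H(O, j) = -9 + O (H(O, j) = O - 9 = -9 + O)
1/(H(-54, -72) + 99307) = 1/((-9 - 54) + 99307) = 1/(-63 + 99307) = 1/99244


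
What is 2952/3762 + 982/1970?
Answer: 264159/205865 ≈ 1.2832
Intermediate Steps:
2952/3762 + 982/1970 = 2952*(1/3762) + 982*(1/1970) = 164/209 + 491/985 = 264159/205865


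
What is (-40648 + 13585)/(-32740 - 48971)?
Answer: 3007/9079 ≈ 0.33120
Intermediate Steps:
(-40648 + 13585)/(-32740 - 48971) = -27063/(-81711) = -27063*(-1/81711) = 3007/9079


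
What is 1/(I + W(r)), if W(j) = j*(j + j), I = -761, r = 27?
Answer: 1/697 ≈ 0.0014347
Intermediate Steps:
W(j) = 2*j**2 (W(j) = j*(2*j) = 2*j**2)
1/(I + W(r)) = 1/(-761 + 2*27**2) = 1/(-761 + 2*729) = 1/(-761 + 1458) = 1/697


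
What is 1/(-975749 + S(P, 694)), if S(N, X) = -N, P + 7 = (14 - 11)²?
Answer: -1/975751 ≈ -1.0249e-6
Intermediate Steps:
P = 2 (P = -7 + (14 - 11)² = -7 + 3² = -7 + 9 = 2)
1/(-975749 + S(P, 694)) = 1/(-975749 - 1*2) = 1/(-975749 - 2) = 1/(-975751) = -1/975751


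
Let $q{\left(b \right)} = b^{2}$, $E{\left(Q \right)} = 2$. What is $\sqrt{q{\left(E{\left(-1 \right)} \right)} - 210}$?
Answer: $i \sqrt{206} \approx 14.353 i$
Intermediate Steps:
$\sqrt{q{\left(E{\left(-1 \right)} \right)} - 210} = \sqrt{2^{2} - 210} = \sqrt{4 - 210} = \sqrt{-206} = i \sqrt{206}$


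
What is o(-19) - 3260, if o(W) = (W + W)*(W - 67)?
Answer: 8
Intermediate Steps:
o(W) = 2*W*(-67 + W) (o(W) = (2*W)*(-67 + W) = 2*W*(-67 + W))
o(-19) - 3260 = 2*(-19)*(-67 - 19) - 3260 = 2*(-19)*(-86) - 3260 = 3268 - 3260 = 8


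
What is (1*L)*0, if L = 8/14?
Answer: 0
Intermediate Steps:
L = 4/7 (L = 8*(1/14) = 4/7 ≈ 0.57143)
(1*L)*0 = (1*(4/7))*0 = (4/7)*0 = 0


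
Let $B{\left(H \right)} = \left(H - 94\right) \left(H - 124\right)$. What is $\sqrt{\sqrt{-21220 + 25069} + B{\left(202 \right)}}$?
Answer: $\sqrt{8424 + \sqrt{3849}} \approx 92.12$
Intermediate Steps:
$B{\left(H \right)} = \left(-124 + H\right) \left(-94 + H\right)$ ($B{\left(H \right)} = \left(-94 + H\right) \left(-124 + H\right) = \left(-124 + H\right) \left(-94 + H\right)$)
$\sqrt{\sqrt{-21220 + 25069} + B{\left(202 \right)}} = \sqrt{\sqrt{-21220 + 25069} + \left(11656 + 202^{2} - 44036\right)} = \sqrt{\sqrt{3849} + \left(11656 + 40804 - 44036\right)} = \sqrt{\sqrt{3849} + 8424} = \sqrt{8424 + \sqrt{3849}}$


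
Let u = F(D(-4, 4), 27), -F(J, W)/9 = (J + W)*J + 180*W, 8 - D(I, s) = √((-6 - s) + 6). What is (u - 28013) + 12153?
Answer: -62084 + 774*I ≈ -62084.0 + 774.0*I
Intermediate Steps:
D(I, s) = 8 - √(-s) (D(I, s) = 8 - √((-6 - s) + 6) = 8 - √(-s))
F(J, W) = -1620*W - 9*J*(J + W) (F(J, W) = -9*((J + W)*J + 180*W) = -9*(J*(J + W) + 180*W) = -9*(180*W + J*(J + W)) = -1620*W - 9*J*(J + W))
u = -45684 - 9*(8 - 2*I)² + 486*I (u = -1620*27 - 9*(8 - √(-1*4))² - 9*(8 - √(-1*4))*27 = -43740 - 9*(8 - √(-4))² - 9*(8 - √(-4))*27 = -43740 - 9*(8 - 2*I)² - 9*(8 - 2*I)*27 = -43740 - 9*(8 - 2*I)² + (-1944 + 486*I) = -45684 - 9*(8 - 2*I)² + 486*I ≈ -46224.0 + 774.0*I)
(u - 28013) + 12153 = ((-46224 + 774*I) - 28013) + 12153 = (-74237 + 774*I) + 12153 = -62084 + 774*I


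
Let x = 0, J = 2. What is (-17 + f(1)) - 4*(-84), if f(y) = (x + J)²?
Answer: 323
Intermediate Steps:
f(y) = 4 (f(y) = (0 + 2)² = 2² = 4)
(-17 + f(1)) - 4*(-84) = (-17 + 4) - 4*(-84) = -13 + 336 = 323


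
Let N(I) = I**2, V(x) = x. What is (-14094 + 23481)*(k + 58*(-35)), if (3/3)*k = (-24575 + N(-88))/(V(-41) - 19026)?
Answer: -363175323273/19067 ≈ -1.9047e+7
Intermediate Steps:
k = 16831/19067 (k = (-24575 + (-88)**2)/(-41 - 19026) = (-24575 + 7744)/(-19067) = -16831*(-1/19067) = 16831/19067 ≈ 0.88273)
(-14094 + 23481)*(k + 58*(-35)) = (-14094 + 23481)*(16831/19067 + 58*(-35)) = 9387*(16831/19067 - 2030) = 9387*(-38689179/19067) = -363175323273/19067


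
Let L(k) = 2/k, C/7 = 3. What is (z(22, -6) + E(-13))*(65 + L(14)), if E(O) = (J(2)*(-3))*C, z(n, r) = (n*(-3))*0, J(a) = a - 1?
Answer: -4104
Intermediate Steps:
C = 21 (C = 7*3 = 21)
J(a) = -1 + a
z(n, r) = 0 (z(n, r) = -3*n*0 = 0)
E(O) = -63 (E(O) = ((-1 + 2)*(-3))*21 = (1*(-3))*21 = -3*21 = -63)
(z(22, -6) + E(-13))*(65 + L(14)) = (0 - 63)*(65 + 2/14) = -63*(65 + 2*(1/14)) = -63*(65 + ⅐) = -63*456/7 = -4104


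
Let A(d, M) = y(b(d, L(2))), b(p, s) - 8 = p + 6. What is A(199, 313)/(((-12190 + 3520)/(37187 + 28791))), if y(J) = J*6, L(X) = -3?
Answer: -14053314/1445 ≈ -9725.5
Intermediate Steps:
b(p, s) = 14 + p (b(p, s) = 8 + (p + 6) = 8 + (6 + p) = 14 + p)
y(J) = 6*J
A(d, M) = 84 + 6*d (A(d, M) = 6*(14 + d) = 84 + 6*d)
A(199, 313)/(((-12190 + 3520)/(37187 + 28791))) = (84 + 6*199)/(((-12190 + 3520)/(37187 + 28791))) = (84 + 1194)/((-8670/65978)) = 1278/((-8670*1/65978)) = 1278/(-4335/32989) = 1278*(-32989/4335) = -14053314/1445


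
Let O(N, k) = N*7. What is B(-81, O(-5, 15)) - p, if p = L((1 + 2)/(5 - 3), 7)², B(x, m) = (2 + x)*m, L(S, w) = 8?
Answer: 2701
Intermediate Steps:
O(N, k) = 7*N
B(x, m) = m*(2 + x)
p = 64 (p = 8² = 64)
B(-81, O(-5, 15)) - p = (7*(-5))*(2 - 81) - 1*64 = -35*(-79) - 64 = 2765 - 64 = 2701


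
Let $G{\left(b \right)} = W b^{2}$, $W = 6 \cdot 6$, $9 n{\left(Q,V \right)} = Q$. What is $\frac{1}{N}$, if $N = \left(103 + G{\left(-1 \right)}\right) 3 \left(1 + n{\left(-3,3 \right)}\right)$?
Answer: $\frac{1}{278} \approx 0.0035971$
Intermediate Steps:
$n{\left(Q,V \right)} = \frac{Q}{9}$
$W = 36$
$G{\left(b \right)} = 36 b^{2}$
$N = 278$ ($N = \left(103 + 36 \left(-1\right)^{2}\right) 3 \left(1 + \frac{1}{9} \left(-3\right)\right) = \left(103 + 36 \cdot 1\right) 3 \left(1 - \frac{1}{3}\right) = \left(103 + 36\right) 3 \cdot \frac{2}{3} = 139 \cdot 2 = 278$)
$\frac{1}{N} = \frac{1}{278}$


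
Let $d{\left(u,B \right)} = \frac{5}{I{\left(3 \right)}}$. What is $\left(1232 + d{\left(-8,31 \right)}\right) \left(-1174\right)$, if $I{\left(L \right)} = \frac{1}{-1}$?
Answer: $-1440498$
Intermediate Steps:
$I{\left(L \right)} = -1$
$d{\left(u,B \right)} = -5$ ($d{\left(u,B \right)} = \frac{5}{-1} = 5 \left(-1\right) = -5$)
$\left(1232 + d{\left(-8,31 \right)}\right) \left(-1174\right) = \left(1232 - 5\right) \left(-1174\right) = 1227 \left(-1174\right) = -1440498$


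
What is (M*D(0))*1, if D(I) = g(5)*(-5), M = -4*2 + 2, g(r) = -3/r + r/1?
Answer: 132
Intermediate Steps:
g(r) = r - 3/r (g(r) = -3/r + r*1 = -3/r + r = r - 3/r)
M = -6 (M = -8 + 2 = -6)
D(I) = -22 (D(I) = (5 - 3/5)*(-5) = (22/5)*(-5) = -22)
(M*D(0))*1 = -6*(-22)*1 = 132*1 = 132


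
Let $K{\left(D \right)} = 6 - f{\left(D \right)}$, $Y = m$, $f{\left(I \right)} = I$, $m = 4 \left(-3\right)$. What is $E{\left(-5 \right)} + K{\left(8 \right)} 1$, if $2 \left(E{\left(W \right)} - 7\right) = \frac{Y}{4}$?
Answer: $\frac{7}{2} \approx 3.5$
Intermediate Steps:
$m = -12$
$Y = -12$
$E{\left(W \right)} = \frac{11}{2}$ ($E{\left(W \right)} = 7 + \frac{\left(-12\right) \frac{1}{4}}{2} = 7 + \frac{1}{2} \left(-3\right) = 7 - \frac{3}{2} = \frac{11}{2}$)
$K{\left(D \right)} = 6 - D$
$E{\left(-5 \right)} + K{\left(8 \right)} 1 = \frac{11}{2} + \left(6 - 8\right) 1 = \frac{11}{2} - 2 = \frac{7}{2}$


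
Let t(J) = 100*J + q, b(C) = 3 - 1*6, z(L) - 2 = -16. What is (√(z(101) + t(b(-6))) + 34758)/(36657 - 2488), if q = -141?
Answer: 34758/34169 + I*√455/34169 ≈ 1.0172 + 0.00062427*I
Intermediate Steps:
z(L) = -14 (z(L) = 2 - 16 = -14)
b(C) = -3 (b(C) = 3 - 6 = -3)
t(J) = -141 + 100*J (t(J) = 100*J - 141 = -141 + 100*J)
(√(z(101) + t(b(-6))) + 34758)/(36657 - 2488) = (√(-14 + (-141 + 100*(-3))) + 34758)/(36657 - 2488) = (√(-14 + (-141 - 300)) + 34758)/34169 = (√(-14 - 441) + 34758)*(1/34169) = (√(-455) + 34758)*(1/34169) = (I*√455 + 34758)*(1/34169) = (34758 + I*√455)*(1/34169) = 34758/34169 + I*√455/34169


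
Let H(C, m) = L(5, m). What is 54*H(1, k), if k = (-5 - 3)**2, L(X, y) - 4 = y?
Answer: 3672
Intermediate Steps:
L(X, y) = 4 + y
k = 64 (k = (-8)**2 = 64)
H(C, m) = 4 + m
54*H(1, k) = 54*(4 + 64) = 54*68 = 3672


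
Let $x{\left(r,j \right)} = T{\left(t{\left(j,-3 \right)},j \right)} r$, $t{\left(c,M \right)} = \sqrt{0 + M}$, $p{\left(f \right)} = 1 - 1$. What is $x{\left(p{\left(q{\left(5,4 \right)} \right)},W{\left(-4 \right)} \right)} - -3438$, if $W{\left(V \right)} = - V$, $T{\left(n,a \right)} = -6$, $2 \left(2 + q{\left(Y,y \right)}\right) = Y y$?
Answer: $3438$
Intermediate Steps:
$q{\left(Y,y \right)} = -2 + \frac{Y y}{2}$
$p{\left(f \right)} = 0$
$t{\left(c,M \right)} = \sqrt{M}$
$x{\left(r,j \right)} = - 6 r$
$x{\left(p{\left(q{\left(5,4 \right)} \right)},W{\left(-4 \right)} \right)} - -3438 = \left(-6\right) 0 - -3438 = 0 + 3438 = 3438$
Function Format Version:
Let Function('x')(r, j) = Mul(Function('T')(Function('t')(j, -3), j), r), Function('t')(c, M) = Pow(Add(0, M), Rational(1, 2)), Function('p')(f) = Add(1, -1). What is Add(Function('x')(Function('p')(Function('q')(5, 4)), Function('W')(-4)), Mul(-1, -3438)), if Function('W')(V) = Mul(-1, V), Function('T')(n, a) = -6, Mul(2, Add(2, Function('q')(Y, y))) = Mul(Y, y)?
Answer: 3438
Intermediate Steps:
Function('q')(Y, y) = Add(-2, Mul(Rational(1, 2), Y, y)) (Function('q')(Y, y) = Add(-2, Mul(Rational(1, 2), Mul(Y, y))) = Add(-2, Mul(Rational(1, 2), Y, y)))
Function('p')(f) = 0
Function('t')(c, M) = Pow(M, Rational(1, 2))
Function('x')(r, j) = Mul(-6, r)
Add(Function('x')(Function('p')(Function('q')(5, 4)), Function('W')(-4)), Mul(-1, -3438)) = Add(Mul(-6, 0), Mul(-1, -3438)) = Add(0, 3438) = 3438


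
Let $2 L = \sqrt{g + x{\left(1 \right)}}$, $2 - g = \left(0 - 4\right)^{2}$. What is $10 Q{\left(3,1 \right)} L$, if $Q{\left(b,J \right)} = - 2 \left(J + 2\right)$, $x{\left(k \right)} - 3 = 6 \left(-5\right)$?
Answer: $- 30 i \sqrt{41} \approx - 192.09 i$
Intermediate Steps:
$x{\left(k \right)} = -27$ ($x{\left(k \right)} = 3 + 6 \left(-5\right) = 3 - 30 = -27$)
$g = -14$ ($g = 2 - \left(0 - 4\right)^{2} = 2 - \left(-4\right)^{2} = 2 - 16 = -14$)
$Q{\left(b,J \right)} = -4 - 2 J$ ($Q{\left(b,J \right)} = - 2 \left(2 + J\right) = -4 - 2 J$)
$L = \frac{i \sqrt{41}}{2}$ ($L = \frac{\sqrt{-14 - 27}}{2} = \frac{\sqrt{-41}}{2} = \frac{i \sqrt{41}}{2} \approx 3.2016 i$)
$10 Q{\left(3,1 \right)} L = 10 \left(-4 - 2\right) \frac{i \sqrt{41}}{2} = 10 \left(-6\right) \frac{i \sqrt{41}}{2} = - 60 \frac{i \sqrt{41}}{2} = - 30 i \sqrt{41}$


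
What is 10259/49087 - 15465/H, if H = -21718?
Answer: 981935417/1066071466 ≈ 0.92108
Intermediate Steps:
10259/49087 - 15465/H = 10259/49087 - 15465/(-21718) = 10259*(1/49087) - 15465*(-1/21718) = 10259/49087 + 15465/21718 = 981935417/1066071466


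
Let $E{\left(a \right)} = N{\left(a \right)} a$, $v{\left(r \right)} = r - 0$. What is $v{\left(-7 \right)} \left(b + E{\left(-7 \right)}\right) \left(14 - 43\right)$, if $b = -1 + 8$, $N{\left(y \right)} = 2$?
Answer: $-1421$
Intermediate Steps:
$b = 7$
$v{\left(r \right)} = r$ ($v{\left(r \right)} = r + 0 = r$)
$E{\left(a \right)} = 2 a$
$v{\left(-7 \right)} \left(b + E{\left(-7 \right)}\right) \left(14 - 43\right) = - 7 \left(7 + 2 \left(-7\right)\right) \left(14 - 43\right) = - 7 \left(7 - 14\right) \left(-29\right) = - 7 \left(\left(-7\right) \left(-29\right)\right) = \left(-7\right) 203 = -1421$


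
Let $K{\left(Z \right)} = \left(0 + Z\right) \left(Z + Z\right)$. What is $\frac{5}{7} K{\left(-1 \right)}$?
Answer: $\frac{10}{7} \approx 1.4286$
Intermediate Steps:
$K{\left(Z \right)} = 2 Z^{2}$ ($K{\left(Z \right)} = Z 2 Z = 2 Z^{2}$)
$\frac{5}{7} K{\left(-1 \right)} = \frac{5}{7} \cdot 2 \left(-1\right)^{2} = 5 \cdot \frac{1}{7} \cdot 2 \cdot 1 = \frac{5}{7} \cdot 2 = \frac{10}{7}$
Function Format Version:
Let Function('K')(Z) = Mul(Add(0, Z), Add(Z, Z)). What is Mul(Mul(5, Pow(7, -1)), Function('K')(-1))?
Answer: Rational(10, 7) ≈ 1.4286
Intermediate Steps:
Function('K')(Z) = Mul(2, Pow(Z, 2)) (Function('K')(Z) = Mul(Z, Mul(2, Z)) = Mul(2, Pow(Z, 2)))
Mul(Mul(5, Pow(7, -1)), Function('K')(-1)) = Mul(Mul(5, Pow(7, -1)), Mul(2, Pow(-1, 2))) = Mul(Mul(5, Rational(1, 7)), Mul(2, 1)) = Mul(Rational(5, 7), 2) = Rational(10, 7)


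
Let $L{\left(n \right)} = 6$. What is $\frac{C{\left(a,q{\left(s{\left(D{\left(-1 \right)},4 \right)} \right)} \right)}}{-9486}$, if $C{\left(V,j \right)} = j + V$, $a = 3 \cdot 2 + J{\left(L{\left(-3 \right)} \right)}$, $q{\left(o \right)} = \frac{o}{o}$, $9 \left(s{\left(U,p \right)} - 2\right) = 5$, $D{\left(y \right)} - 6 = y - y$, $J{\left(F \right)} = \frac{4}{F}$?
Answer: $- \frac{23}{28458} \approx -0.00080821$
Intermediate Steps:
$D{\left(y \right)} = 6$ ($D{\left(y \right)} = 6 + \left(y - y\right) = 6 + 0 = 6$)
$s{\left(U,p \right)} = \frac{23}{9}$ ($s{\left(U,p \right)} = 2 + \frac{1}{9} \cdot 5 = 2 + \frac{5}{9} = \frac{23}{9}$)
$q{\left(o \right)} = 1$
$a = \frac{20}{3}$ ($a = 3 \cdot 2 + \frac{4}{6} = 6 + 4 \cdot \frac{1}{6} = 6 + \frac{2}{3} = \frac{20}{3} \approx 6.6667$)
$C{\left(V,j \right)} = V + j$
$\frac{C{\left(a,q{\left(s{\left(D{\left(-1 \right)},4 \right)} \right)} \right)}}{-9486} = \frac{\frac{20}{3} + 1}{-9486} = \frac{23}{3} \left(- \frac{1}{9486}\right) = - \frac{23}{28458}$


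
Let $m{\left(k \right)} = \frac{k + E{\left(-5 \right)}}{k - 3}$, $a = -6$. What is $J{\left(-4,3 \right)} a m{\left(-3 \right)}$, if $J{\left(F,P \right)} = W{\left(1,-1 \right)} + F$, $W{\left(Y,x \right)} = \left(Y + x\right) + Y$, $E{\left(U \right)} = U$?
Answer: $24$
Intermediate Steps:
$W{\left(Y,x \right)} = x + 2 Y$
$J{\left(F,P \right)} = 1 + F$ ($J{\left(F,P \right)} = \left(-1 + 2 \cdot 1\right) + F = \left(-1 + 2\right) + F = 1 + F$)
$m{\left(k \right)} = \frac{-5 + k}{-3 + k}$ ($m{\left(k \right)} = \frac{k - 5}{k - 3} = \frac{-5 + k}{-3 + k}$)
$J{\left(-4,3 \right)} a m{\left(-3 \right)} = \left(1 - 4\right) \left(-6\right) \frac{-5 - 3}{-3 - 3} = \left(-3\right) \left(-6\right) \frac{1}{-6} \left(-8\right) = 18 \left(\left(- \frac{1}{6}\right) \left(-8\right)\right) = 18 \cdot \frac{4}{3} = 24$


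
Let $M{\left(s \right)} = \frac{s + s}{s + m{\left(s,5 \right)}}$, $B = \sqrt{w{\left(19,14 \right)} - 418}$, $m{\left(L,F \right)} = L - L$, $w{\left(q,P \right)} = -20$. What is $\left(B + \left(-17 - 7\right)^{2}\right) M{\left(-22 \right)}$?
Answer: $1152 + 2 i \sqrt{438} \approx 1152.0 + 41.857 i$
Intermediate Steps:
$m{\left(L,F \right)} = 0$
$B = i \sqrt{438}$ ($B = \sqrt{-20 - 418} = \sqrt{-438} = i \sqrt{438} \approx 20.928 i$)
$M{\left(s \right)} = 2$ ($M{\left(s \right)} = \frac{s + s}{s + 0} = \frac{2 s}{s} = 2$)
$\left(B + \left(-17 - 7\right)^{2}\right) M{\left(-22 \right)} = \left(i \sqrt{438} + \left(-17 - 7\right)^{2}\right) 2 = \left(i \sqrt{438} + \left(-24\right)^{2}\right) 2 = \left(i \sqrt{438} + 576\right) 2 = \left(576 + i \sqrt{438}\right) 2 = 1152 + 2 i \sqrt{438}$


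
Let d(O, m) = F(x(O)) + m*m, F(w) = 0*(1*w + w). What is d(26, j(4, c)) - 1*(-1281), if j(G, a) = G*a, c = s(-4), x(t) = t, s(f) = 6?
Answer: 1857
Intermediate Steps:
c = 6
F(w) = 0 (F(w) = 0*(w + w) = 0*(2*w) = 0)
d(O, m) = m² (d(O, m) = 0 + m*m = 0 + m² = m²)
d(26, j(4, c)) - 1*(-1281) = (4*6)² - 1*(-1281) = 24² + 1281 = 576 + 1281 = 1857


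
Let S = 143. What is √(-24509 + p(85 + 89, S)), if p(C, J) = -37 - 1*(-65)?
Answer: I*√24481 ≈ 156.46*I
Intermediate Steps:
p(C, J) = 28 (p(C, J) = -37 + 65 = 28)
√(-24509 + p(85 + 89, S)) = √(-24509 + 28) = √(-24481) = I*√24481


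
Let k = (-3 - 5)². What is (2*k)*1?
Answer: 128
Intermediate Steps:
k = 64 (k = (-8)² = 64)
(2*k)*1 = (2*64)*1 = 128*1 = 128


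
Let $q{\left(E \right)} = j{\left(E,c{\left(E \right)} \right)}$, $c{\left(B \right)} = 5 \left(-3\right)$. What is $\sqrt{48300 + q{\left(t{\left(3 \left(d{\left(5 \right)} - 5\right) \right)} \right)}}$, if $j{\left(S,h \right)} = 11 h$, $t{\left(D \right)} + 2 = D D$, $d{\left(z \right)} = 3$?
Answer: $\sqrt{48135} \approx 219.4$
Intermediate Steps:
$c{\left(B \right)} = -15$
$t{\left(D \right)} = -2 + D^{2}$ ($t{\left(D \right)} = -2 + D D = -2 + D^{2}$)
$q{\left(E \right)} = -165$ ($q{\left(E \right)} = 11 \left(-15\right) = -165$)
$\sqrt{48300 + q{\left(t{\left(3 \left(d{\left(5 \right)} - 5\right) \right)} \right)}} = \sqrt{48300 - 165} = \sqrt{48135}$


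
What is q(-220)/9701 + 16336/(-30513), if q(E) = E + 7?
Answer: -164974805/296006613 ≈ -0.55733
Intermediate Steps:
q(E) = 7 + E
q(-220)/9701 + 16336/(-30513) = (7 - 220)/9701 + 16336/(-30513) = -213*1/9701 + 16336*(-1/30513) = -213/9701 - 16336/30513 = -164974805/296006613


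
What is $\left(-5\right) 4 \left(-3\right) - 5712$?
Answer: $-5652$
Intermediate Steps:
$\left(-5\right) 4 \left(-3\right) - 5712 = \left(-20\right) \left(-3\right) - 5712 = 60 - 5712 = -5652$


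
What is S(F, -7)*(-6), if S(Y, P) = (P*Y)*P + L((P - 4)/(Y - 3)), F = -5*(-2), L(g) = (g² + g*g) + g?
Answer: -145050/49 ≈ -2960.2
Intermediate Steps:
L(g) = g + 2*g² (L(g) = (g² + g²) + g = 2*g² + g = g + 2*g²)
F = 10
S(Y, P) = Y*P² + (1 + 2*(-4 + P)/(-3 + Y))*(-4 + P)/(-3 + Y) (S(Y, P) = (P*Y)*P + ((P - 4)/(Y - 3))*(1 + 2*((P - 4)/(Y - 3))) = Y*P² + ((-4 + P)/(-3 + Y))*(1 + 2*((-4 + P)/(-3 + Y))) = Y*P² + ((-4 + P)/(-3 + Y))*(1 + 2*(-4 + P)/(-3 + Y)) = Y*P² + (1 + 2*(-4 + P)/(-3 + Y))*(-4 + P)/(-3 + Y))
S(F, -7)*(-6) = (((-4 - 7)*(-11 + 10 + 2*(-7)) + 10*(-7)²*(-3 + 10)²)/(-3 + 10)²)*(-6) = ((-11*(-11 + 10 - 14) + 10*49*7²)/7²)*(-6) = ((-11*(-15) + 10*49*49)/49)*(-6) = ((165 + 24010)/49)*(-6) = ((1/49)*24175)*(-6) = (24175/49)*(-6) = -145050/49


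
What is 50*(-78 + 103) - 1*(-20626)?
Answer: 21876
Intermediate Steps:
50*(-78 + 103) - 1*(-20626) = 50*25 + 20626 = 1250 + 20626 = 21876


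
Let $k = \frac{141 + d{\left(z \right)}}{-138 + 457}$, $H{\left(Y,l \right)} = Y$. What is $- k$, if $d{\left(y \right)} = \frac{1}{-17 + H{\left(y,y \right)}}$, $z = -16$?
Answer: $- \frac{4652}{10527} \approx -0.44191$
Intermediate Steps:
$d{\left(y \right)} = \frac{1}{-17 + y}$
$k = \frac{4652}{10527}$ ($k = \frac{141 + \frac{1}{-17 - 16}}{-138 + 457} = \frac{141 + \frac{1}{-33}}{319} = \left(141 - \frac{1}{33}\right) \frac{1}{319} = \frac{4652}{33} \cdot \frac{1}{319} = \frac{4652}{10527} \approx 0.44191$)
$- k = \left(-1\right) \frac{4652}{10527} = - \frac{4652}{10527}$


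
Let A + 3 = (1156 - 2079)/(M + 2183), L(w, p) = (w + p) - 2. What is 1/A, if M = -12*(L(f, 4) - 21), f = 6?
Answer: -2339/7940 ≈ -0.29458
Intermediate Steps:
L(w, p) = -2 + p + w (L(w, p) = (p + w) - 2 = -2 + p + w)
M = 156 (M = -12*((-2 + 4 + 6) - 21) = -12*(8 - 21) = -12*(-13) = 156)
A = -7940/2339 (A = -3 + (1156 - 2079)/(156 + 2183) = -3 - 923/2339 = -7940/2339 ≈ -3.3946)
1/A = 1/(-7940/2339) = -2339/7940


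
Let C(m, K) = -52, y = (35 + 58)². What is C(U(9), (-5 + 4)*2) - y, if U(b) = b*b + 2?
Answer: -8701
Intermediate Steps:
U(b) = 2 + b² (U(b) = b² + 2 = 2 + b²)
y = 8649 (y = 93² = 8649)
C(U(9), (-5 + 4)*2) - y = -52 - 1*8649 = -52 - 8649 = -8701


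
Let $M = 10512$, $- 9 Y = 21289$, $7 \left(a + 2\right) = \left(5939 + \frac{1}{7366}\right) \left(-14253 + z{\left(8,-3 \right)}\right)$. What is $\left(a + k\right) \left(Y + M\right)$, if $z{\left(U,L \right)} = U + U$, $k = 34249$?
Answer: $- \frac{6505024743142337}{66294} \approx -9.8124 \cdot 10^{10}$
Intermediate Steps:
$z{\left(U,L \right)} = 2 U$
$a = - \frac{88974502157}{7366}$ ($a = -2 + \frac{\left(5939 + \frac{1}{7366}\right) \left(-14253 + 2 \cdot 8\right)}{7} = -2 + \frac{\left(5939 + \frac{1}{7366}\right) \left(-14253 + 16\right)}{7} = -2 + \frac{\frac{43746675}{7366} \left(-14237\right)}{7} = -2 + \frac{1}{7} \left(- \frac{622821411975}{7366}\right) = -2 - \frac{88974487425}{7366} = - \frac{88974502157}{7366} \approx -1.2079 \cdot 10^{7}$)
$Y = - \frac{21289}{9}$ ($Y = \left(- \frac{1}{9}\right) 21289 = - \frac{21289}{9} \approx -2365.4$)
$\left(a + k\right) \left(Y + M\right) = \left(- \frac{88974502157}{7366} + 34249\right) \left(- \frac{21289}{9} + 10512\right) = \left(- \frac{88722224023}{7366}\right) \frac{73319}{9} = - \frac{6505024743142337}{66294}$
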